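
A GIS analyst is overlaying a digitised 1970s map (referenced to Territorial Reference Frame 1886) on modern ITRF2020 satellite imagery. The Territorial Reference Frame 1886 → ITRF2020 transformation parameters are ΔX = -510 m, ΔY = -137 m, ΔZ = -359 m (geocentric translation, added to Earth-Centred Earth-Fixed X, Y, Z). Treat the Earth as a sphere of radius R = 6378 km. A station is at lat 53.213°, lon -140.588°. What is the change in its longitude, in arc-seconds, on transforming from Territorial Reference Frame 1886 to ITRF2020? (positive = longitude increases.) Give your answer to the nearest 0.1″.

Δλ = -11.8″

sin φ = 0.800867, cos φ = 0.598842, sin λ = -0.634892, cos λ = -0.772601.
East component: ΔE = −sin λ·ΔX + cos λ·ΔY = −(-0.634892)(-510) + (-0.772601)(-137) = -217.95 m.
1° of latitude spans πR/180 = 111317 m; at latitude φ, 1° of longitude spans that × cos φ = 66661.3 m, so Δλ = -217.95 / 66661.3 × 3600 = -11.770″.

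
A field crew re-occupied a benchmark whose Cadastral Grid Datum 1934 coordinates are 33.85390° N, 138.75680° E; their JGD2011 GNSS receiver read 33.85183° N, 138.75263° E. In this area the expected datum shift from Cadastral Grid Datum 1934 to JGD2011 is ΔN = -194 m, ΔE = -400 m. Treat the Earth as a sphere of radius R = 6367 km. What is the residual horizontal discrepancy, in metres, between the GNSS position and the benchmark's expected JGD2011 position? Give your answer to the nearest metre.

Observed coordinate differences: Δφ = -0.00207°, Δλ = -0.00417°.
Converting to metres (1° lat = 111125 m, cos φ = 0.830461): observed ΔN = -230.0 m, observed ΔE = -384.8 m.
Subtracting the expected shift leaves a residual of -230.0 − (-194) = -36.0 m north and -384.8 − (-400) = 15.2 m east.
Residual distance = √((-36.0)² + 15.2²) = 39.1 m.

39 m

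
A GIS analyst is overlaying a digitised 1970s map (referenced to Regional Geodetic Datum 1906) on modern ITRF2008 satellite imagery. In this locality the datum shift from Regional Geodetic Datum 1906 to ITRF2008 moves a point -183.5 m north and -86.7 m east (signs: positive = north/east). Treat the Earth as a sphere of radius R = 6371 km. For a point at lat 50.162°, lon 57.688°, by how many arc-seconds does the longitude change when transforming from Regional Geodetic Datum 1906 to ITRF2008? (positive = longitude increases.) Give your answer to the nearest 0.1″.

At latitude 50.162°, cos φ = 0.640619.
One radian of longitude at latitude φ spans R cos φ, so Δλ = ΔE / (R cos φ) = -86.7 / (6371000 × 0.640619) = -2.1243e-05 rad = -4.382″.

Δλ = -4.4″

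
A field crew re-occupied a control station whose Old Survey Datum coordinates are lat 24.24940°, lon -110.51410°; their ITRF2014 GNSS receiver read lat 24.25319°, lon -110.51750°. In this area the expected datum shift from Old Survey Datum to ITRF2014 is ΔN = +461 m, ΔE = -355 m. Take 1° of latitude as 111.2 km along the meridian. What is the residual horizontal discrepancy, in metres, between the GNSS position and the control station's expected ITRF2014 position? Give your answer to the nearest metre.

41 m

Observed coordinate differences: Δφ = +0.00379°, Δλ = -0.00340°.
Converting to metres (1° lat = 111200 m, cos φ = 0.911766): observed ΔN = 421.4 m, observed ΔE = -344.7 m.
Subtracting the expected shift leaves a residual of 421.4 − (461) = -39.6 m north and -344.7 − (-355) = 10.3 m east.
Residual distance = √((-39.6)² + 10.3²) = 40.9 m.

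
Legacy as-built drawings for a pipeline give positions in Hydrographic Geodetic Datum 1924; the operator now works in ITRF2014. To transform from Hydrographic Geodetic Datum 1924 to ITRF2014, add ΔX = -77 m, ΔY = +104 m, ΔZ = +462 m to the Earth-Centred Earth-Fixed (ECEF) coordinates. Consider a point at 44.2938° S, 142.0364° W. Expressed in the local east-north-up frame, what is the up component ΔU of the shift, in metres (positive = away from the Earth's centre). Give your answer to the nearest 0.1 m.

ΔU = -325.0 m

The local up (radial) axis is (cos φ cos λ, cos φ sin λ, sin φ), giving ΔU = 43.452 − 45.793 − 322.632 = -324.97 m.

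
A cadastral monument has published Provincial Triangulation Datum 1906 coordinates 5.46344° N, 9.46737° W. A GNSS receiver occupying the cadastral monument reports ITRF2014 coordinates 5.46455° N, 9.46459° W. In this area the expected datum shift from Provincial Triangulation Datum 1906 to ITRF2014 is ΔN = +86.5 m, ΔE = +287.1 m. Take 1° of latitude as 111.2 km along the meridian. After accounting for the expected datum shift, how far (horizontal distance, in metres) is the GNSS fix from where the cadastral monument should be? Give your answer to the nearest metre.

42 m

Observed coordinate differences: Δφ = +0.00111°, Δλ = +0.00278°.
Converting to metres (1° lat = 111200 m, cos φ = 0.995457): observed ΔN = 123.4 m, observed ΔE = 307.7 m.
Subtracting the expected shift leaves a residual of 123.4 − (86.5) = 36.9 m north and 307.7 − (287.1) = 20.6 m east.
Residual distance = √(36.9² + 20.6²) = 42.3 m.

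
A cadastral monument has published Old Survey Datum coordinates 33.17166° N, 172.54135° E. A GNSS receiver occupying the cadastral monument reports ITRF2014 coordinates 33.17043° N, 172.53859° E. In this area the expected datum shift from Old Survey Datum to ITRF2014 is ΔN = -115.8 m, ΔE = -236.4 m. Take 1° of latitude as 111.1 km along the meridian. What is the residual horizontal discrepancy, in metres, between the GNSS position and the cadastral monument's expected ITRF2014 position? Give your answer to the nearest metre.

29 m

Observed coordinate differences: Δφ = -0.00123°, Δλ = -0.00276°.
Converting to metres (1° lat = 111100 m, cos φ = 0.837035): observed ΔN = -136.7 m, observed ΔE = -256.7 m.
Subtracting the expected shift leaves a residual of -136.7 − (-115.8) = -20.9 m north and -256.7 − (-236.4) = -20.3 m east.
Residual distance = √((-20.9)² + (-20.3)²) = 29.1 m.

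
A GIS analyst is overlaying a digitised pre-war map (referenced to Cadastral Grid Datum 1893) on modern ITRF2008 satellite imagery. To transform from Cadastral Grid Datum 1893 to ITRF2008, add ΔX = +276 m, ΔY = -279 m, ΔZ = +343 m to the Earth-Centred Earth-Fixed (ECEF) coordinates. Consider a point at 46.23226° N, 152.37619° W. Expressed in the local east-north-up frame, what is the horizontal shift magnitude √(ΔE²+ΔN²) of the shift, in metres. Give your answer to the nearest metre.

493 m

The local east axis at (φ, λ) is (−sin λ, cos λ, 0), so ΔE = −sin(-152.37619°)·276 + cos(-152.37619°)·(-279) = 375.17 m.
The local north axis is (−sin φ cos λ, −sin φ sin λ, cos φ), giving ΔN = 176.594 − 93.419 + 237.266 = 320.44 m.
Horizontal magnitude = √(ΔE² + ΔN²) = √(375.17² + 320.44²) = 493.39 m.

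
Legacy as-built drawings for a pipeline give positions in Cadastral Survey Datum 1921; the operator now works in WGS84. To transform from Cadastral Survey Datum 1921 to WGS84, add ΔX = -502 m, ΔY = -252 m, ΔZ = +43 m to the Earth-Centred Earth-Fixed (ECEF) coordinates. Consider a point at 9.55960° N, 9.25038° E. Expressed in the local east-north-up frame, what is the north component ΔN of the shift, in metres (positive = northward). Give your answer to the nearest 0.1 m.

ΔN = 131.4 m

At φ = 9.55960°, λ = 9.25038°: sin φ = 0.166073, cos φ = 0.986113, sin λ = 0.160749, cos λ = 0.986995.
ΔN = −sin φ cos λ·ΔX − sin φ sin λ·ΔY + cos φ·ΔZ = −(0.166073)(0.986995)(-502) − (0.166073)(0.160749)(-252) + (0.986113)(43) = 131.42 m.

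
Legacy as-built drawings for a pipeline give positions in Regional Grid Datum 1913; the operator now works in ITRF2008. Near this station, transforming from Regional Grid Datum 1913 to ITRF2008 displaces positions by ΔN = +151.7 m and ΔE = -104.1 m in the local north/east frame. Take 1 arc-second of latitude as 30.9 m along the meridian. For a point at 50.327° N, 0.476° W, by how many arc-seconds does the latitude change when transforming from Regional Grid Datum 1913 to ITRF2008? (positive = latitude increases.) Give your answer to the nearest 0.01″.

1″ of latitude = 30.90 m, so Δφ = 151.7 / 30.90 = 4.909″.

Δφ = 4.91″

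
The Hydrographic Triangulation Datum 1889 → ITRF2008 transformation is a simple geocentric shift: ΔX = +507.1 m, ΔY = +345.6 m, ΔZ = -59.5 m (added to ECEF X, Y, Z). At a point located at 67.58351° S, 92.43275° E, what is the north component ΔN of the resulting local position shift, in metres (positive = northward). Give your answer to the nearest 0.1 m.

At φ = -67.58351°, λ = 92.43275°: sin φ = -0.924436, cos φ = 0.381336, sin λ = 0.999099, cos λ = -0.042447.
ΔN = −sin φ cos λ·ΔX − sin φ sin λ·ΔY + cos φ·ΔZ = −(-0.924436)(-0.042447)(507.1) − (-0.924436)(0.999099)(345.6) + (0.381336)(-59.5) = 276.61 m.

ΔN = 276.6 m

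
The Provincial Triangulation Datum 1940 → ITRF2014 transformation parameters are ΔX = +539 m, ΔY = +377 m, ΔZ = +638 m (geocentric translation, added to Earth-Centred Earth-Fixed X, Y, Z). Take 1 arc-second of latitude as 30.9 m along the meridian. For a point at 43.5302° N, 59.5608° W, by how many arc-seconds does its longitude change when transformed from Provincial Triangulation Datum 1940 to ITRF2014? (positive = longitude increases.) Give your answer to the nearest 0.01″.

Δλ = 29.27″

sin φ = 0.688737, cos φ = 0.725011, sin λ = -0.862167, cos λ = 0.506624.
East component: ΔE = −sin λ·ΔX + cos λ·ΔY = −(-0.862167)(539) + (0.506624)(377) = 655.71 m.
1° of latitude spans 3600 × 30.90 = 111240 m; at latitude φ, 1° of longitude spans that × cos φ = 80650.3 m, so Δλ = 655.71 / 80650.3 × 3600 = 29.269″.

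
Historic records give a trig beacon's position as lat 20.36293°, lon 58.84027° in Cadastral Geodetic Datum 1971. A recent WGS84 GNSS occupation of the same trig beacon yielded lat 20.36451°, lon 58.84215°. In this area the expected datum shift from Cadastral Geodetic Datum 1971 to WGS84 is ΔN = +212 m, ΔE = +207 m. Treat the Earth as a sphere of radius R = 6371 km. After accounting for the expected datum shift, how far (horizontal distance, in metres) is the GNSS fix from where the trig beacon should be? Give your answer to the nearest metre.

38 m

Observed coordinate differences: Δφ = +0.00158°, Δλ = +0.00188°.
Converting to metres (1° lat = 111195 m, cos φ = 0.937507): observed ΔN = 175.7 m, observed ΔE = 196.0 m.
Subtracting the expected shift leaves a residual of 175.7 − (212) = -36.3 m north and 196.0 − (207) = -11.0 m east.
Residual distance = √((-36.3)² + (-11.0)²) = 37.9 m.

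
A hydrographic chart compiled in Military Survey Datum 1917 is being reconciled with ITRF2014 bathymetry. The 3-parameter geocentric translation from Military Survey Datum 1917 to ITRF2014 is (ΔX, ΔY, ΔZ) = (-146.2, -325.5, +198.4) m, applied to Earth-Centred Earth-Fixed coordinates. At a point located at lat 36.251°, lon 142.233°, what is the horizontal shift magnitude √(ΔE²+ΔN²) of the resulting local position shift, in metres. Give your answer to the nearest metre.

At φ = 36.251°, λ = 142.233°: sin φ = 0.591324, cos φ = 0.806434, sin λ = 0.612452, cos λ = -0.790508.
ΔE = −sin λ·ΔX + cos λ·ΔY = −(0.612452)·(-146.2) + (-0.790508)·(-325.5) = 346.85 m.
ΔN = −sin φ cos λ·ΔX − sin φ sin λ·ΔY + cos φ·ΔZ = −(0.591324)(-0.790508)(-146.2) − (0.591324)(0.612452)(-325.5) + (0.806434)(198.4) = 209.54 m.
Horizontal magnitude = √(ΔE² + ΔN²) = √(346.85² + 209.54²) = 405.23 m.

405 m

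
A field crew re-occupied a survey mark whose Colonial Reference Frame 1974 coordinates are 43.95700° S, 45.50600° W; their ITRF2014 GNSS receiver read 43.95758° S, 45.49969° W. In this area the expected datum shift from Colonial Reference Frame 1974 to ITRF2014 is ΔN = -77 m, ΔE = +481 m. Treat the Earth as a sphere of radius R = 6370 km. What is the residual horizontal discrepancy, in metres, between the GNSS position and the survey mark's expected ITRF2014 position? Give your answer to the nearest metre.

27 m

Observed coordinate differences: Δφ = -0.00058°, Δλ = +0.00631°.
Converting to metres (1° lat = 111177 m, cos φ = 0.719861): observed ΔN = -64.5 m, observed ΔE = 505.0 m.
Subtracting the expected shift leaves a residual of -64.5 − (-77) = 12.5 m north and 505.0 − (481) = 24.0 m east.
Residual distance = √(12.5² + 24.0²) = 27.1 m.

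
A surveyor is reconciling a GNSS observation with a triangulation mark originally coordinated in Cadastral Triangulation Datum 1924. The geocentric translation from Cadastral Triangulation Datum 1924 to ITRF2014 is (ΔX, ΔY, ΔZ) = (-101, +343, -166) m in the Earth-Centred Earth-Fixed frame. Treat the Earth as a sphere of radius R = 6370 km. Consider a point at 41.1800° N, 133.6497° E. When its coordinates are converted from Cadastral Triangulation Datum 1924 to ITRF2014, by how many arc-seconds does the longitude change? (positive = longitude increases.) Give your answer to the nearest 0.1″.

sin φ = 0.658427, cos φ = 0.752645, sin λ = 0.723573, cos λ = -0.690247.
East component: ΔE = −sin λ·ΔX + cos λ·ΔY = −(0.723573)(-101) + (-0.690247)(343) = -163.67 m.
1° of latitude spans πR/180 = 111177 m; at latitude φ, 1° of longitude spans that × cos φ = 83677.1 m, so Δλ = -163.67 / 83677.1 × 3600 = -7.042″.

Δλ = -7.0″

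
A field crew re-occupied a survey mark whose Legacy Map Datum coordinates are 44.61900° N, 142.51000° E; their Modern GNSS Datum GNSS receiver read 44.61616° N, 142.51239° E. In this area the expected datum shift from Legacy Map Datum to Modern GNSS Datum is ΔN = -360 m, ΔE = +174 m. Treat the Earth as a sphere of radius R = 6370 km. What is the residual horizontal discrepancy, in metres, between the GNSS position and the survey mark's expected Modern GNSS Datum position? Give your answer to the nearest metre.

47 m

Observed coordinate differences: Δφ = -0.00284°, Δλ = +0.00239°.
Converting to metres (1° lat = 111177 m, cos φ = 0.711793): observed ΔN = -315.7 m, observed ΔE = 189.1 m.
Subtracting the expected shift leaves a residual of -315.7 − (-360) = 44.3 m north and 189.1 − (174) = 15.1 m east.
Residual distance = √(44.3² + 15.1²) = 46.8 m.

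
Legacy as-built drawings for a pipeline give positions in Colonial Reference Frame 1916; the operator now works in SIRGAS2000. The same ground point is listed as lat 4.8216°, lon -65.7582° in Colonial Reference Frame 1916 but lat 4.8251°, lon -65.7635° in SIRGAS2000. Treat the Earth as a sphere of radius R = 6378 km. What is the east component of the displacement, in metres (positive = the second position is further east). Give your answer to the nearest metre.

Δφ = 4.8251° − 4.8216° = +0.0035°; Δλ = -65.7635° − -65.7582° = -0.0053°.
1° along a meridian = πR/180 = 111317 m.
ΔN = Δφ × 111317 = 389.6 m; ΔE = Δλ × 111317 × cos(4.8216°) = -0.0053 × 111317 × 0.996461 = -587.9 m.

ΔE = -588 m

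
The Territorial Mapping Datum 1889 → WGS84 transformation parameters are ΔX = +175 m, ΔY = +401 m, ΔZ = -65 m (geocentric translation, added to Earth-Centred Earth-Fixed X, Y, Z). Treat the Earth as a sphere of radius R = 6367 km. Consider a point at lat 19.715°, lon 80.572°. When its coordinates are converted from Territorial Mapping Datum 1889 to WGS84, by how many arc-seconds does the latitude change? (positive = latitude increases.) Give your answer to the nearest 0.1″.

sin φ = 0.337342, cos φ = 0.941382, sin λ = 0.986492, cos λ = 0.163808.
North component: ΔN = −sin φ cos λ·ΔX − sin φ sin λ·ΔY + cos φ·ΔZ = −(0.337342)(0.163808)(175) − (0.337342)(0.986492)(401) + (0.941382)(-65) = -204.31 m.
1° of latitude spans πR/180 = 111125 m, so Δφ = -204.31 / 111125 × 3600 = -6.619″.

Δφ = -6.6″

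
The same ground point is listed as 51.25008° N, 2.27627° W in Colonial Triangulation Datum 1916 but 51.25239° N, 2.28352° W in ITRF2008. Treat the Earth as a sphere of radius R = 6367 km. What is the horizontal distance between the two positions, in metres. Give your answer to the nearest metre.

566 m

Δφ = 51.25239° − 51.25008° = +0.00231°; Δλ = -2.28352° − -2.27627° = -0.00725°.
1° along a meridian = πR/180 = 111125 m.
ΔN = Δφ × 111125 = 256.7 m; ΔE = Δλ × 111125 × cos(51.25008°) = -0.00725 × 111125 × 0.625922 = -504.3 m.
Distance = √(ΔE² + ΔN²) = √((-504.3)² + 256.7²) = 565.9 m.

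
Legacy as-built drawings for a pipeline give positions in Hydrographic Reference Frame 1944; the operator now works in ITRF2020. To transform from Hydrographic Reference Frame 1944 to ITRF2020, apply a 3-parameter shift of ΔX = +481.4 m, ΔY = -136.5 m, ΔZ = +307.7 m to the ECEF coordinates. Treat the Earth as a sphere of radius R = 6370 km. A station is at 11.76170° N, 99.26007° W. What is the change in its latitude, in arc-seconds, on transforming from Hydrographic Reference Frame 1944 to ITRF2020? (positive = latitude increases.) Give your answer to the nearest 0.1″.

Δφ = 9.4″

sin φ = 0.203842, cos φ = 0.979004, sin λ = -0.986968, cos λ = -0.160916.
North component: ΔN = −sin φ cos λ·ΔX − sin φ sin λ·ΔY + cos φ·ΔZ = −(0.203842)(-0.160916)(481.4) − (0.203842)(-0.986968)(-136.5) + (0.979004)(307.7) = 289.57 m.
1° of latitude spans πR/180 = 111177 m, so Δφ = 289.57 / 111177 × 3600 = 9.376″.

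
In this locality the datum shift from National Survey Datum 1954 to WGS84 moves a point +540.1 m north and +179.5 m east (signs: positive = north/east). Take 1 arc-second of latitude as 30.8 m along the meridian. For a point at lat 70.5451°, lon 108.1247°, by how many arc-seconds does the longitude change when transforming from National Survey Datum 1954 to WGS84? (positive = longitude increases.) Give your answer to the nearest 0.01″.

Δλ = 17.50″

At latitude 70.5451°, cos φ = 0.333065.
1″ of longitude at this latitude = 30.80 × cos φ = 10.2584 m, so Δλ = 179.5 / 10.2584 = 17.498″.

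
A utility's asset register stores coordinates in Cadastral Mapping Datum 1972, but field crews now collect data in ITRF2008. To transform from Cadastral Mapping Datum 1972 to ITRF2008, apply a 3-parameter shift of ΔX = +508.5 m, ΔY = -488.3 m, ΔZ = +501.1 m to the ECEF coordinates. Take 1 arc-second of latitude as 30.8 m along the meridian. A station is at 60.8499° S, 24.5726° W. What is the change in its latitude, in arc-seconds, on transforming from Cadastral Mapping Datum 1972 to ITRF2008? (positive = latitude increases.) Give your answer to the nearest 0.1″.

sin φ = -0.873347, cos φ = 0.487099, sin λ = -0.415846, cos λ = 0.909435.
North component: ΔN = −sin φ cos λ·ΔX − sin φ sin λ·ΔY + cos φ·ΔZ = −(-0.873347)(0.909435)(508.5) − (-0.873347)(-0.415846)(-488.3) + (0.487099)(501.1) = 825.30 m.
1° of latitude spans 3600 × 30.80 = 110880 m, so Δφ = 825.30 / 110880 × 3600 = 26.796″.

Δφ = 26.8″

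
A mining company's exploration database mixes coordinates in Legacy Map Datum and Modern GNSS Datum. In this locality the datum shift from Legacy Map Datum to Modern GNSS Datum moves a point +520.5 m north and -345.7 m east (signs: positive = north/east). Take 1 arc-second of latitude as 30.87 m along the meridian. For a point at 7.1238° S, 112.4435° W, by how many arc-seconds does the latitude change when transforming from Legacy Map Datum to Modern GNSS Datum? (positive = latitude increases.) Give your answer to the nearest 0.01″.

1″ of latitude = 30.87 m, so Δφ = 520.5 / 30.87 = 16.861″.

Δφ = 16.86″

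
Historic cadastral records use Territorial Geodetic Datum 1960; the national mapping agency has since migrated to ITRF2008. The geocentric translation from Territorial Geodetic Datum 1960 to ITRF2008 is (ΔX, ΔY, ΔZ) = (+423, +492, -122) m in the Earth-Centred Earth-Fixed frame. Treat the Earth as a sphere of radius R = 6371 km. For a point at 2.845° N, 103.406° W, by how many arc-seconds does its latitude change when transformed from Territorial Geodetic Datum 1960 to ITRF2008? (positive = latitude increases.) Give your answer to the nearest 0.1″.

Δφ = -3.0″

sin φ = 0.049634, cos φ = 0.998767, sin λ = -0.972752, cos λ = -0.231850.
North component: ΔN = −sin φ cos λ·ΔX − sin φ sin λ·ΔY + cos φ·ΔZ = −(0.049634)(-0.231850)(423) − (0.049634)(-0.972752)(492) + (0.998767)(-122) = -93.23 m.
1° of latitude spans πR/180 = 111195 m, so Δφ = -93.23 / 111195 × 3600 = -3.018″.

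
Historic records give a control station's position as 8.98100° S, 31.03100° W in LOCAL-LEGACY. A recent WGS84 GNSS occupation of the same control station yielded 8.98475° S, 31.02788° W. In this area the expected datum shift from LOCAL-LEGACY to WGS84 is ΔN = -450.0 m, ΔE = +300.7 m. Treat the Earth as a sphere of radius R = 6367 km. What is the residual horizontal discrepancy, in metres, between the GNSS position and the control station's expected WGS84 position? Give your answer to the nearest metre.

53 m

Observed coordinate differences: Δφ = -0.00375°, Δλ = +0.00312°.
Converting to metres (1° lat = 111125 m, cos φ = 0.987740): observed ΔN = -416.7 m, observed ΔE = 342.5 m.
Subtracting the expected shift leaves a residual of -416.7 − (-450.0) = 33.3 m north and 342.5 − (300.7) = 41.8 m east.
Residual distance = √(33.3² + 41.8²) = 53.4 m.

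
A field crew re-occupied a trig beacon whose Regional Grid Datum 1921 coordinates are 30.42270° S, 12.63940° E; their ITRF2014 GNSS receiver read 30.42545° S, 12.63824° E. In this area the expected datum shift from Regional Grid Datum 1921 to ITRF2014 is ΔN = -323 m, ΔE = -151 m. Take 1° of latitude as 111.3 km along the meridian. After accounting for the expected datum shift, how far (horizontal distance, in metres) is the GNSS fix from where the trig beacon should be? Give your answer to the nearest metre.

43 m

Observed coordinate differences: Δφ = -0.00275°, Δλ = -0.00116°.
Converting to metres (1° lat = 111300 m, cos φ = 0.862313): observed ΔN = -306.1 m, observed ΔE = -111.3 m.
Subtracting the expected shift leaves a residual of -306.1 − (-323) = 16.9 m north and -111.3 − (-151) = 39.7 m east.
Residual distance = √(16.9² + 39.7²) = 43.1 m.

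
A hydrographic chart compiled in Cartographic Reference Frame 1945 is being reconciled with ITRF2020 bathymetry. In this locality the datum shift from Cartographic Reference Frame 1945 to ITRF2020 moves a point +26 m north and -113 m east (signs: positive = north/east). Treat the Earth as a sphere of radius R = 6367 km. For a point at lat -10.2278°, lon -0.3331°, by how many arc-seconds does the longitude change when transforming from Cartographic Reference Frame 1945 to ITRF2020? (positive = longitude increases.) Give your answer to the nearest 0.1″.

Δλ = -3.7″

At latitude -10.2278°, cos φ = 0.984110.
One radian of longitude at latitude φ spans R cos φ, so Δλ = ΔE / (R cos φ) = -113.0 / (6367000 × 0.984110) = -1.8034e-05 rad = -3.720″.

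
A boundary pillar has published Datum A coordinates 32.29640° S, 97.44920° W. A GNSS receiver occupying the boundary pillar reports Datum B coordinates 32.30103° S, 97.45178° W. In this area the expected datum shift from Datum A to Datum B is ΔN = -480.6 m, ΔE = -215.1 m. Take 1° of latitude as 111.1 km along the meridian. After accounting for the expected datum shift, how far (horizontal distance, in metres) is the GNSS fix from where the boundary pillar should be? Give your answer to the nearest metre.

43 m

Observed coordinate differences: Δφ = -0.00463°, Δλ = -0.00258°.
Converting to metres (1° lat = 111100 m, cos φ = 0.845295): observed ΔN = -514.4 m, observed ΔE = -242.3 m.
Subtracting the expected shift leaves a residual of -514.4 − (-480.6) = -33.8 m north and -242.3 − (-215.1) = -27.2 m east.
Residual distance = √((-33.8)² + (-27.2)²) = 43.4 m.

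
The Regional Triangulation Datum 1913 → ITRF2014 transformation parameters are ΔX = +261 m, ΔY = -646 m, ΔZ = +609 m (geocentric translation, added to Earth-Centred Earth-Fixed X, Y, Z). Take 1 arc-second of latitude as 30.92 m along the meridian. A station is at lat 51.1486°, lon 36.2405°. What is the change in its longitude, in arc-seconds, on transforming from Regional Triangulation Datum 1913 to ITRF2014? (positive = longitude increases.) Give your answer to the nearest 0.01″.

sin φ = 0.778776, cos φ = 0.627303, sin λ = 0.591176, cos λ = 0.806543.
East component: ΔE = −sin λ·ΔX + cos λ·ΔY = −(0.591176)(261) + (0.806543)(-646) = -675.32 m.
1° of latitude spans 3600 × 30.92 = 111312 m; at latitude φ, 1° of longitude spans that × cos φ = 69826.3 m, so Δλ = -675.32 / 69826.3 × 3600 = -34.817″.

Δλ = -34.82″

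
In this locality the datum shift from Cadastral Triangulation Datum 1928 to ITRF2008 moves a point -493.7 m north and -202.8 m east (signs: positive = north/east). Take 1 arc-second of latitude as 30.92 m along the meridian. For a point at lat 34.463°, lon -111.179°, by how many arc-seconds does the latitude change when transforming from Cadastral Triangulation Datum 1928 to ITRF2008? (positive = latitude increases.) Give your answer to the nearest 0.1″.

1″ of latitude = 30.92 m, so Δφ = -493.7 / 30.92 = -15.967″.

Δφ = -16.0″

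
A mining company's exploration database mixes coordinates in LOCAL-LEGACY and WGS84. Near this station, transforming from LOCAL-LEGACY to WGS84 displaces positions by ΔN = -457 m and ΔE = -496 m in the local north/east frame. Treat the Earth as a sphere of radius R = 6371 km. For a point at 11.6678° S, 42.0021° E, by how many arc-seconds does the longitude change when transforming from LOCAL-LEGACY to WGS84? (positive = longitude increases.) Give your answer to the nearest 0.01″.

Δλ = -16.40″

At latitude -11.6678°, cos φ = 0.979337.
One radian of longitude at latitude φ spans R cos φ, so Δλ = ΔE / (R cos φ) = -496.0 / (6371000 × 0.979337) = -7.9495e-05 rad = -16.397″.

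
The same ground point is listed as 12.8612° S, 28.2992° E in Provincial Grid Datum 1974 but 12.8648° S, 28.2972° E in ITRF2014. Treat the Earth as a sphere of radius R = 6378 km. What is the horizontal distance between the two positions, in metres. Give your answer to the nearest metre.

456 m

Δφ = -12.8648° − -12.8612° = -0.0036°; Δλ = 28.2972° − 28.2992° = -0.0020°.
1° along a meridian = πR/180 = 111317 m.
ΔN = Δφ × 111317 = -400.7 m; ΔE = Δλ × 111317 × cos(-12.8612°) = -0.0020 × 111317 × 0.974912 = -217.0 m.
Distance = √(ΔE² + ΔN²) = √((-217.0)² + (-400.7)²) = 455.7 m.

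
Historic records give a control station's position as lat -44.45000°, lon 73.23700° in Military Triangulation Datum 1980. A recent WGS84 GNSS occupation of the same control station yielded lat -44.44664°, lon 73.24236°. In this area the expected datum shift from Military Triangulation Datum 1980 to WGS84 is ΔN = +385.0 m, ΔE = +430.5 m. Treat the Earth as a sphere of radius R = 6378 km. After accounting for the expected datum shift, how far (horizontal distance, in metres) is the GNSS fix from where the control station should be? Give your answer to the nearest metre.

12 m

Observed coordinate differences: Δφ = +0.00336°, Δλ = +0.00536°.
Converting to metres (1° lat = 111317 m, cos φ = 0.713862): observed ΔN = 374.0 m, observed ΔE = 425.9 m.
Subtracting the expected shift leaves a residual of 374.0 − (385.0) = -11.0 m north and 425.9 − (430.5) = -4.6 m east.
Residual distance = √((-11.0)² + (-4.6)²) = 11.9 m.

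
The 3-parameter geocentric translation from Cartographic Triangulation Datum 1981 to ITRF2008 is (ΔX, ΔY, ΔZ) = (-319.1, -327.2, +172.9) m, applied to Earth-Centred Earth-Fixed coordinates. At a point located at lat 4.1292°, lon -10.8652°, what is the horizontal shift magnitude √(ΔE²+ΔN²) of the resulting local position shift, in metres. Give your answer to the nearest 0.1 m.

426.4 m

The local east axis at (φ, λ) is (−sin λ, cos λ, 0), so ΔE = −sin(-10.8652°)·(-319.1) + cos(-10.8652°)·(-327.2) = -381.48 m.
The local north axis is (−sin φ cos λ, −sin φ sin λ, cos φ), giving ΔN = 22.565 − 4.441 + 172.451 = 190.58 m.
Horizontal magnitude = √(ΔE² + ΔN²) = √((-381.48)² + 190.58²) = 426.44 m.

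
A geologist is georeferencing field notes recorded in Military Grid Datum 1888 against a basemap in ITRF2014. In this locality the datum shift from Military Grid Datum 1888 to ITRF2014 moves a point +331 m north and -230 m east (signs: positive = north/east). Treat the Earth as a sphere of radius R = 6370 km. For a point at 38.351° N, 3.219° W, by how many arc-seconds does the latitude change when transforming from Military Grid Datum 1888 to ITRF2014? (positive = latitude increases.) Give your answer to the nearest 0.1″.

Δφ = 10.7″

On a sphere of radius R, 1 rad of latitude = R, so Δφ = ΔN / R = 331.0 / 6370000 = 5.1962e-05 rad = 10.718″.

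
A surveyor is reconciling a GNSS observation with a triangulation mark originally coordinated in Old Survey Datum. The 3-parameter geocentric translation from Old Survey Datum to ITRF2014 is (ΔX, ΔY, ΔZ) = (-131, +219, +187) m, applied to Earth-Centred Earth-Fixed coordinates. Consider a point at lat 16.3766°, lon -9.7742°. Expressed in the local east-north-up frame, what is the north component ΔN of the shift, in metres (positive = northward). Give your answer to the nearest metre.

ΔN = 226 m

At φ = 16.3766°, λ = -9.7742°: sin φ = 0.281950, cos φ = 0.959429, sin λ = -0.169766, cos λ = 0.985484.
ΔN = −sin φ cos λ·ΔX − sin φ sin λ·ΔY + cos φ·ΔZ = −(0.281950)(0.985484)(-131) − (0.281950)(-0.169766)(219) + (0.959429)(187) = 226.30 m.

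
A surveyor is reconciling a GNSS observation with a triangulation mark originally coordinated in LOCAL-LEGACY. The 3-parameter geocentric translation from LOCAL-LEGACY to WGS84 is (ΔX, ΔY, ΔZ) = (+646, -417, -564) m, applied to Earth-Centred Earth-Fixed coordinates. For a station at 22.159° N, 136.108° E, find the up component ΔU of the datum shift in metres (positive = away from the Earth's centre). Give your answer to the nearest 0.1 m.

ΔU = -911.6 m

At φ = 22.159°, λ = 136.108°: sin φ = 0.377178, cos φ = 0.926141, sin λ = 0.693301, cos λ = -0.720648.
ΔU = cos φ cos λ·ΔX + cos φ sin λ·ΔY + sin φ·ΔZ = (0.926141)(-0.720648)(646) + (0.926141)(0.693301)(-417) + (0.377178)(-564) = -911.64 m.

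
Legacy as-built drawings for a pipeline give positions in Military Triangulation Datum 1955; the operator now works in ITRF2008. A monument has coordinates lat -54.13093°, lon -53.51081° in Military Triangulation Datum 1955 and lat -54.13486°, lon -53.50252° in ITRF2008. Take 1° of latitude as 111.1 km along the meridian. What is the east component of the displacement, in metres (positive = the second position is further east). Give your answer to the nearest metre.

ΔE = 540 m

Δφ = -54.13486° − -54.13093° = -0.00393°; Δλ = -53.50252° − -53.51081° = +0.00829°.
ΔN = Δφ × 111100 = -436.6 m; ΔE = Δλ × 111100 × cos(-54.13093°) = +0.00829 × 111100 × 0.585935 = 539.7 m.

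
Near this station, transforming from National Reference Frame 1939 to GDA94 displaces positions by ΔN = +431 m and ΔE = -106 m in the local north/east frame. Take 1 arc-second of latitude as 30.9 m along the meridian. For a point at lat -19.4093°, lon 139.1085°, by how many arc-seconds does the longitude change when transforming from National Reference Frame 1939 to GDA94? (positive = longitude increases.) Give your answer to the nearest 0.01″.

At latitude -19.4093°, cos φ = 0.943169.
1″ of longitude at this latitude = 30.90 × cos φ = 29.1439 m, so Δλ = -106.0 / 29.1439 = -3.637″.

Δλ = -3.64″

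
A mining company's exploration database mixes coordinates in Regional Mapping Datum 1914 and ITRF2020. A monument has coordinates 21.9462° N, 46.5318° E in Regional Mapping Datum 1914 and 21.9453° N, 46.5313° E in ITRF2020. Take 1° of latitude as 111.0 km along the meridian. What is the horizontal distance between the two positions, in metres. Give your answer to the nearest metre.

Δφ = 21.9453° − 21.9462° = -0.0009°; Δλ = 46.5313° − 46.5318° = -0.0005°.
ΔN = Δφ × 111000 = -99.9 m; ΔE = Δλ × 111000 × cos(21.9462°) = -0.0005 × 111000 × 0.927535 = -51.5 m.
Distance = √(ΔE² + ΔN²) = √((-51.5)² + (-99.9)²) = 112.4 m.

112 m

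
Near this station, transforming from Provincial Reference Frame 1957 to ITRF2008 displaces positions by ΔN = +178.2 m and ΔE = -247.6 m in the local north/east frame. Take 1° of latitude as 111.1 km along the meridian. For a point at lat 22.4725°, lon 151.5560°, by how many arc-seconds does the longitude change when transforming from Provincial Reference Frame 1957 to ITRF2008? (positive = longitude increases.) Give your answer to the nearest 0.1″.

Δλ = -8.7″

At latitude 22.4725°, cos φ = 0.924063.
1° of longitude at this latitude = 111.1 × cos φ = 102.66 km, so Δλ = -247.6 / 102663.4 = -0.0024118° = -8.682″.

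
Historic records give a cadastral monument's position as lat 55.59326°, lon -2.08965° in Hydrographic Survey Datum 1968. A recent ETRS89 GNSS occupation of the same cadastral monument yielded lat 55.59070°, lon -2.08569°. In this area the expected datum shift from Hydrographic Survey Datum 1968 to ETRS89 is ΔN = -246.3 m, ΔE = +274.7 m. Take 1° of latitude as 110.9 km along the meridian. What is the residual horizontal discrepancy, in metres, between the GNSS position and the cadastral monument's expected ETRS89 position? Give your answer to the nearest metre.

46 m

Observed coordinate differences: Δφ = -0.00256°, Δλ = +0.00396°.
Converting to metres (1° lat = 110900 m, cos φ = 0.565064): observed ΔN = -283.9 m, observed ΔE = 248.2 m.
Subtracting the expected shift leaves a residual of -283.9 − (-246.3) = -37.6 m north and 248.2 − (274.7) = -26.5 m east.
Residual distance = √((-37.6)² + (-26.5)²) = 46.0 m.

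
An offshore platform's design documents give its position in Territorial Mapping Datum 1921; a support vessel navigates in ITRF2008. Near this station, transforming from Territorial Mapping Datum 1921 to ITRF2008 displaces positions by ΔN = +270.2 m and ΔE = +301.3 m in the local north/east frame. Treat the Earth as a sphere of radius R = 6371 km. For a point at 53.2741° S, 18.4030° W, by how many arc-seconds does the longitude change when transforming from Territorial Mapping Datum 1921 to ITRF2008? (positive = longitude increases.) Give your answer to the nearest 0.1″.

Δλ = 16.3″

At latitude -53.2741°, cos φ = 0.597988.
One radian of longitude at latitude φ spans R cos φ, so Δλ = ΔE / (R cos φ) = 301.3 / (6371000 × 0.597988) = 7.9086e-05 rad = 16.313″.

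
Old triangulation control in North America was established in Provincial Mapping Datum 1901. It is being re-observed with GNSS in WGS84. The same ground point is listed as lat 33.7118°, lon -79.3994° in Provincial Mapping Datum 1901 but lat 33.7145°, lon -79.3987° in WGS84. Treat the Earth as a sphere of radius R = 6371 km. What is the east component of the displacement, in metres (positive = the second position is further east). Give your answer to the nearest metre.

Δφ = 33.7145° − 33.7118° = +0.0027°; Δλ = -79.3987° − -79.3994° = +0.0007°.
1° along a meridian = πR/180 = 111195 m.
ΔN = Δφ × 111195 = 300.2 m; ΔE = Δλ × 111195 × cos(33.7118°) = +0.0007 × 111195 × 0.831840 = 64.7 m.

ΔE = 65 m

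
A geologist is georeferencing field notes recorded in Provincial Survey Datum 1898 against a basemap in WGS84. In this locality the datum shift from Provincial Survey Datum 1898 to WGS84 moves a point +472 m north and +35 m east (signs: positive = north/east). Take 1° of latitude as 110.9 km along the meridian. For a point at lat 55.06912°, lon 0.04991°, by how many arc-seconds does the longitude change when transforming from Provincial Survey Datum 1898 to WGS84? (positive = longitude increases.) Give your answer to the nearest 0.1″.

Δλ = 2.0″

At latitude 55.06912°, cos φ = 0.572588.
1° of longitude at this latitude = 110.9 × cos φ = 63.50 km, so Δλ = 35.0 / 63500.0 = 0.0005512° = 1.984″.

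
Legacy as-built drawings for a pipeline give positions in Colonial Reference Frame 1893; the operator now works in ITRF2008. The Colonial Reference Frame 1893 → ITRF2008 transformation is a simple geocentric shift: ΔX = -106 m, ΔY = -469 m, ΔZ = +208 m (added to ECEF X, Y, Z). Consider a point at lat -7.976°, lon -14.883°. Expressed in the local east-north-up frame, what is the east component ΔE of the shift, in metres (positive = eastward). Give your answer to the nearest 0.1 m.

At φ = -7.976°, λ = -14.883°: sin φ = -0.138758, cos φ = 0.990326, sin λ = -0.256846, cos λ = 0.966452.
ΔE = −sin λ·ΔX + cos λ·ΔY = −(-0.256846)·(-106) + (0.966452)·(-469) = -480.49 m.

ΔE = -480.5 m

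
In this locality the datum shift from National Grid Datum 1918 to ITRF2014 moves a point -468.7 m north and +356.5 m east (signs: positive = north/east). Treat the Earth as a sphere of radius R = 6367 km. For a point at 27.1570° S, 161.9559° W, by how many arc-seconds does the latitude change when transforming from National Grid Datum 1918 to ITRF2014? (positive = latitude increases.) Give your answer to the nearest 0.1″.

Δφ = -15.2″

On a sphere of radius R, 1 rad of latitude = R, so Δφ = ΔN / R = -468.7 / 6367000 = -7.3614e-05 rad = -15.184″.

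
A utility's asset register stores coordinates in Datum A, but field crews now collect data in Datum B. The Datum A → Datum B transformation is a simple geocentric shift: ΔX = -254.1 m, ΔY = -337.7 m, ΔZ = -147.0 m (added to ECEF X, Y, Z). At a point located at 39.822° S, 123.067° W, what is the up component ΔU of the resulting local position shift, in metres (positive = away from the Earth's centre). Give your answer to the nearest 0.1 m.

The local up (radial) axis is (cos φ cos λ, cos φ sin λ, sin φ), giving ΔU = 106.482 + 217.358 + 94.139 = 417.98 m.

ΔU = 418.0 m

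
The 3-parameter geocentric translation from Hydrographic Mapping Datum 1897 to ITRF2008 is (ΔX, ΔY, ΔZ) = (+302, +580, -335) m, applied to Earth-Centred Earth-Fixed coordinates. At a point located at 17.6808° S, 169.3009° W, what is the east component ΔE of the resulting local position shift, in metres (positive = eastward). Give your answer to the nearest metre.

ΔE = -514 m

At φ = -17.6808°, λ = -169.3009°: sin φ = -0.303714, cos φ = 0.952763, sin λ = -0.185651, cos λ = -0.982616.
ΔE = −sin λ·ΔX + cos λ·ΔY = −(-0.185651)·(302) + (-0.982616)·(580) = -513.85 m.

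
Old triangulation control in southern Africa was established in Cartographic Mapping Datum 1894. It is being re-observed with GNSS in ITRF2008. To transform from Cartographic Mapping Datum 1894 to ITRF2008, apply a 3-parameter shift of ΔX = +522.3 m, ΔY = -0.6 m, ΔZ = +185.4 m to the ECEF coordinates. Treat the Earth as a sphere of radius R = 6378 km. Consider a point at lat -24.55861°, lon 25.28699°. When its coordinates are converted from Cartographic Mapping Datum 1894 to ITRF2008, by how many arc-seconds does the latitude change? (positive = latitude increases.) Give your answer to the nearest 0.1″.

sin φ = -0.415624, cos φ = 0.909537, sin λ = 0.427153, cos λ = 0.904180.
North component: ΔN = −sin φ cos λ·ΔX − sin φ sin λ·ΔY + cos φ·ΔZ = −(-0.415624)(0.904180)(522.3) − (-0.415624)(0.427153)(-0.6) + (0.909537)(185.4) = 364.80 m.
1° of latitude spans πR/180 = 111317 m, so Δφ = 364.80 / 111317 × 3600 = 11.798″.

Δφ = 11.8″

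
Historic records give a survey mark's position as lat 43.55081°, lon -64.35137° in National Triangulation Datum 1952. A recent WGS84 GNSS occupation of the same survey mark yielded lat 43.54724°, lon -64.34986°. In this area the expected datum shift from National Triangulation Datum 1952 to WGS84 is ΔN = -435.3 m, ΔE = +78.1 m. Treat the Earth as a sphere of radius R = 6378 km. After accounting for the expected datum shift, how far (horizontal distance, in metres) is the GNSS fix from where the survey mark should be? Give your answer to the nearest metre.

58 m

Observed coordinate differences: Δφ = -0.00357°, Δλ = +0.00151°.
Converting to metres (1° lat = 111317 m, cos φ = 0.724764): observed ΔN = -397.4 m, observed ΔE = 121.8 m.
Subtracting the expected shift leaves a residual of -397.4 − (-435.3) = 37.9 m north and 121.8 − (78.1) = 43.7 m east.
Residual distance = √(37.9² + 43.7²) = 57.9 m.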